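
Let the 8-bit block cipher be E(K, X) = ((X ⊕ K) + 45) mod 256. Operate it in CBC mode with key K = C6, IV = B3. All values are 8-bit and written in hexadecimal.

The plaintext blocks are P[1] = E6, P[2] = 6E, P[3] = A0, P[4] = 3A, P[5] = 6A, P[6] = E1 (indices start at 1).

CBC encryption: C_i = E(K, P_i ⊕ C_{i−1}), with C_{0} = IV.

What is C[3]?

C[3] = 18

C[1]: P[1] ⊕ B3 = 55; E(K, 55) = D8.
C[2]: P[2] ⊕ D8 = B6; E(K, B6) = B5.
C[3]: P[3] ⊕ B5 = 15; E(K, 15) = 18.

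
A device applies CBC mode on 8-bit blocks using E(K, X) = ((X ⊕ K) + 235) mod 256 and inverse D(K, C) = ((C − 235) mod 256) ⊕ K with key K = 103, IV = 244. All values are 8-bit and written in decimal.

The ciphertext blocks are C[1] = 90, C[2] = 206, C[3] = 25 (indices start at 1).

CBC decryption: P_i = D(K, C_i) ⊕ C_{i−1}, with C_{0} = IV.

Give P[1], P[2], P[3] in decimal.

P[1]: D(K, 90) = 8; 8 ⊕ 244 = 252.
P[2]: D(K, 206) = 132; 132 ⊕ 90 = 222.
P[3]: D(K, 25) = 73; 73 ⊕ 206 = 135.

P[1] = 252, P[2] = 222, P[3] = 135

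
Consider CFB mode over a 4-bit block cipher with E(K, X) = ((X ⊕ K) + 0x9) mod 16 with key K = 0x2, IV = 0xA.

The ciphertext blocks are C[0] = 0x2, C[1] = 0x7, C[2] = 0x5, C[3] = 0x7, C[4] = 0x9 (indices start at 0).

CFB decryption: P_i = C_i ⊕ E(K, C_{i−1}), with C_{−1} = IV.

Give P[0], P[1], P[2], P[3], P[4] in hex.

P[0] = 0x3, P[1] = 0xE, P[2] = 0xB, P[3] = 0x7, P[4] = 0x7

P[0]: E(K, 0xA) = 0x1; 0x2 ⊕ 0x1 = 0x3.
P[1]: E(K, 0x2) = 0x9; 0x7 ⊕ 0x9 = 0xE.
P[2]: E(K, 0x7) = 0xE; 0x5 ⊕ 0xE = 0xB.
P[3]: E(K, 0x5) = 0x0; 0x7 ⊕ 0x0 = 0x7.
P[4]: E(K, 0x7) = 0xE; 0x9 ⊕ 0xE = 0x7.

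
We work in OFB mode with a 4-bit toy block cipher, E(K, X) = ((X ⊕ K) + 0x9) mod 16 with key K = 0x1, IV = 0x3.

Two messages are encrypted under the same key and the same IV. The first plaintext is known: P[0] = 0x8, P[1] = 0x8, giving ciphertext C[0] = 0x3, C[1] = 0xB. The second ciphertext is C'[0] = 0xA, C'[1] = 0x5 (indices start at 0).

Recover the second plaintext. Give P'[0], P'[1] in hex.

In OFB with a reused IV, both messages share the same keystream S_i, so C_i ⊕ C'_i = P_i ⊕ P'_i and thus P'_i = P_i ⊕ C_i ⊕ C'_i.
P'[0]: 0x8 ⊕ 0x3 ⊕ 0xA = 0x1.
P'[1]: 0x8 ⊕ 0xB ⊕ 0x5 = 0x6.

P'[0] = 0x1, P'[1] = 0x6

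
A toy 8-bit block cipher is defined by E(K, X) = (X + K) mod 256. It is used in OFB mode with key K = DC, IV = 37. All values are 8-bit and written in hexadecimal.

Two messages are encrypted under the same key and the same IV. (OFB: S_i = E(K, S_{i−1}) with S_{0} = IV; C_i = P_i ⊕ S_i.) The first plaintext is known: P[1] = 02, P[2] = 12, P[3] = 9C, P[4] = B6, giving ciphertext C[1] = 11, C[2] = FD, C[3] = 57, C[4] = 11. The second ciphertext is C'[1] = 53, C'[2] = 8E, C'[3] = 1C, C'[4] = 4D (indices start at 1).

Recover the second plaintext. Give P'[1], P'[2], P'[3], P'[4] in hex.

P'[1] = 40, P'[2] = 61, P'[3] = D7, P'[4] = EA

In OFB with a reused IV, both messages share the same keystream S_i, so C_i ⊕ C'_i = P_i ⊕ P'_i and thus P'_i = P_i ⊕ C_i ⊕ C'_i.
P'[1]: 02 ⊕ 11 ⊕ 53 = 40.
P'[2]: 12 ⊕ FD ⊕ 8E = 61.
P'[3]: 9C ⊕ 57 ⊕ 1C = D7.
P'[4]: B6 ⊕ 11 ⊕ 4D = EA.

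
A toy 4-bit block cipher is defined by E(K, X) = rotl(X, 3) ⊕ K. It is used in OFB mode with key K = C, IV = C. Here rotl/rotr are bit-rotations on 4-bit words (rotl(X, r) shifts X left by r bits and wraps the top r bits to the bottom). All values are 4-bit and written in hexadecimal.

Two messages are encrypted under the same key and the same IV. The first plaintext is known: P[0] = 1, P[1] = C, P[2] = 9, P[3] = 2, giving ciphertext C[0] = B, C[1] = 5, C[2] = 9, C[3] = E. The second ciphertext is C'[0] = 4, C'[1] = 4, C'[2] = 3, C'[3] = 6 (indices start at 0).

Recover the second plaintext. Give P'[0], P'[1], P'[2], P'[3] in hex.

P'[0] = E, P'[1] = D, P'[2] = 3, P'[3] = A

In OFB with a reused IV, both messages share the same keystream S_i, so C_i ⊕ C'_i = P_i ⊕ P'_i and thus P'_i = P_i ⊕ C_i ⊕ C'_i.
P'[0]: 1 ⊕ B ⊕ 4 = E.
P'[1]: C ⊕ 5 ⊕ 4 = D.
P'[2]: 9 ⊕ 9 ⊕ 3 = 3.
P'[3]: 2 ⊕ E ⊕ 6 = A.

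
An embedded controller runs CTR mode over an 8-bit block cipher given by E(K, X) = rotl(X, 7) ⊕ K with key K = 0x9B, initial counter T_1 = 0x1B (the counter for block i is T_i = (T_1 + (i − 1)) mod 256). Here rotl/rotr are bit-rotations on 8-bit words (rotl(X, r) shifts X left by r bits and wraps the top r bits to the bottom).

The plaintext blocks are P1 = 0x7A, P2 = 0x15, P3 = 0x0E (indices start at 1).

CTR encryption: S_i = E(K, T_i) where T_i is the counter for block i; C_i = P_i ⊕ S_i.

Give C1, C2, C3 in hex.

C1: T = 0x1B, S = E(K, T) = 0x16; 0x7A ⊕ 0x16 = 0x6C.
C2: T = 0x1C, S = E(K, T) = 0x95; 0x15 ⊕ 0x95 = 0x80.
C3: T = 0x1D, S = E(K, T) = 0x15; 0x0E ⊕ 0x15 = 0x1B.

C1 = 0x6C, C2 = 0x80, C3 = 0x1B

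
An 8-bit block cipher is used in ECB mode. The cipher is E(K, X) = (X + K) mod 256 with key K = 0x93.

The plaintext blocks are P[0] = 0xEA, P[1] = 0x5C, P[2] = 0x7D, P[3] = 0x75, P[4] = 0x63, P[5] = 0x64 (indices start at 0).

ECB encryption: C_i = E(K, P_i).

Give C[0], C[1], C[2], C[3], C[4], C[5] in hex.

C[0] = 0x7D, C[1] = 0xEF, C[2] = 0x10, C[3] = 0x08, C[4] = 0xF6, C[5] = 0xF7

C[0]: E(K, 0xEA) = 0x7D.
C[1]: E(K, 0x5C) = 0xEF.
C[2]: E(K, 0x7D) = 0x10.
C[3]: E(K, 0x75) = 0x08.
C[4]: E(K, 0x63) = 0xF6.
C[5]: E(K, 0x64) = 0xF7.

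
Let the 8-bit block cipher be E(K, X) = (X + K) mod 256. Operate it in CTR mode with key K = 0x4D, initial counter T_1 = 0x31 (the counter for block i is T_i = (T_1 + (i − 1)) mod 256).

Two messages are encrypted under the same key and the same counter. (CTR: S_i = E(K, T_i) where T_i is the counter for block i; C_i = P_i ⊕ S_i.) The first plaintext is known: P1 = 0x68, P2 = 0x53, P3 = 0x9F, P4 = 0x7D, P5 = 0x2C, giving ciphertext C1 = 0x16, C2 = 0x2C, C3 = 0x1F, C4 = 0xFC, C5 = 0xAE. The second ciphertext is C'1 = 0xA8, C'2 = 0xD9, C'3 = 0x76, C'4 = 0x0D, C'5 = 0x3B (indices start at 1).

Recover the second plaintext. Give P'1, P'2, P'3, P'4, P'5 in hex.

P'1 = 0xD6, P'2 = 0xA6, P'3 = 0xF6, P'4 = 0x8C, P'5 = 0xB9

In CTR with a reused counter, both messages share the same keystream S_i, so C_i ⊕ C'_i = P_i ⊕ P'_i and thus P'_i = P_i ⊕ C_i ⊕ C'_i.
P'1: 0x68 ⊕ 0x16 ⊕ 0xA8 = 0xD6.
P'2: 0x53 ⊕ 0x2C ⊕ 0xD9 = 0xA6.
P'3: 0x9F ⊕ 0x1F ⊕ 0x76 = 0xF6.
P'4: 0x7D ⊕ 0xFC ⊕ 0x0D = 0x8C.
P'5: 0x2C ⊕ 0xAE ⊕ 0x3B = 0xB9.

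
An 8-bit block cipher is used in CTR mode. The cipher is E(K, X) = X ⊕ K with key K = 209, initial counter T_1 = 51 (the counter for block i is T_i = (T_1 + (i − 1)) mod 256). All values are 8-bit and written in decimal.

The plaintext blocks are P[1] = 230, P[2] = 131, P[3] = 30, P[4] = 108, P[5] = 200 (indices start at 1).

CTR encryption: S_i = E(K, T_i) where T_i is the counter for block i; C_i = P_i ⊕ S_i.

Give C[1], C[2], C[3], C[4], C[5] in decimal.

C[1] = 4, C[2] = 102, C[3] = 250, C[4] = 139, C[5] = 46

C[1]: T = 51, S = E(K, T) = 226; 230 ⊕ 226 = 4.
C[2]: T = 52, S = E(K, T) = 229; 131 ⊕ 229 = 102.
C[3]: T = 53, S = E(K, T) = 228; 30 ⊕ 228 = 250.
C[4]: T = 54, S = E(K, T) = 231; 108 ⊕ 231 = 139.
C[5]: T = 55, S = E(K, T) = 230; 200 ⊕ 230 = 46.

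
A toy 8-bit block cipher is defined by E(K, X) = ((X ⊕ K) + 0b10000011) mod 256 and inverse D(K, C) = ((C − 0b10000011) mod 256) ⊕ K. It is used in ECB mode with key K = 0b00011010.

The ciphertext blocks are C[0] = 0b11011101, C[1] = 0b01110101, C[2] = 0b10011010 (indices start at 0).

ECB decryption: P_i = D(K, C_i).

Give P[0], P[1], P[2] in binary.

P[0] = 0b01000000, P[1] = 0b11101000, P[2] = 0b00001101

P[0]: D(K, 0b11011101) = 0b01000000.
P[1]: D(K, 0b01110101) = 0b11101000.
P[2]: D(K, 0b10011010) = 0b00001101.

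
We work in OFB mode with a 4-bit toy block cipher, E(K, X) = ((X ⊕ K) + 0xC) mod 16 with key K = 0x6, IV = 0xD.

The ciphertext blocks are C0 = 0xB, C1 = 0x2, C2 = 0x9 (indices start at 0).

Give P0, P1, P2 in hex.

OFB decryption: S_i = E(K, S_{i−1}) with S_{−1} = IV; P_i = C_i ⊕ S_i.
P0: S = E(K, 0xD) = 0x7; 0xB ⊕ 0x7 = 0xC.
P1: S = E(K, 0x7) = 0xD; 0x2 ⊕ 0xD = 0xF.
P2: S = E(K, 0xD) = 0x7; 0x9 ⊕ 0x7 = 0xE.

P0 = 0xC, P1 = 0xF, P2 = 0xE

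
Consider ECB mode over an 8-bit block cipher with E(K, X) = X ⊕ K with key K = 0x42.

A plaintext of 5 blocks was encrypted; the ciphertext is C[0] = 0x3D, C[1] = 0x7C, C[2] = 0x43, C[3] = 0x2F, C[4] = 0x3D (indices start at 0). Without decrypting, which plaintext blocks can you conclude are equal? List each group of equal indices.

ECB encrypts each block independently with the same key, so equal ciphertext blocks imply equal plaintext blocks.
C[0] = C[4] = 0x3D, so P[0] = P[4].

P[0] = P[4]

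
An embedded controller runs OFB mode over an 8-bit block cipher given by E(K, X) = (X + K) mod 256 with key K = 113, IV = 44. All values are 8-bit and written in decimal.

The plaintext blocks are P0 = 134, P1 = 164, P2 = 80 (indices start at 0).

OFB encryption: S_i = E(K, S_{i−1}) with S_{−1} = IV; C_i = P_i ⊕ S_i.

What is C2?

C2 = 47

C0: S = E(K, 44) = 157; 134 ⊕ 157 = 27.
C1: S = E(K, 157) = 14; 164 ⊕ 14 = 170.
C2: S = E(K, 14) = 127; 80 ⊕ 127 = 47.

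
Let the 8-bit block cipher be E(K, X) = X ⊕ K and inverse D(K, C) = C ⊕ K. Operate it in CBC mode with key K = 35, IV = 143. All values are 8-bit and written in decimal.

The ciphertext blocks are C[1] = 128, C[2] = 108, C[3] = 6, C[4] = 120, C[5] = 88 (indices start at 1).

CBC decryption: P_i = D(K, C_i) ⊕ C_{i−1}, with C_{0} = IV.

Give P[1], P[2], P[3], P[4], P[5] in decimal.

P[1]: D(K, 128) = 163; 163 ⊕ 143 = 44.
P[2]: D(K, 108) = 79; 79 ⊕ 128 = 207.
P[3]: D(K, 6) = 37; 37 ⊕ 108 = 73.
P[4]: D(K, 120) = 91; 91 ⊕ 6 = 93.
P[5]: D(K, 88) = 123; 123 ⊕ 120 = 3.

P[1] = 44, P[2] = 207, P[3] = 73, P[4] = 93, P[5] = 3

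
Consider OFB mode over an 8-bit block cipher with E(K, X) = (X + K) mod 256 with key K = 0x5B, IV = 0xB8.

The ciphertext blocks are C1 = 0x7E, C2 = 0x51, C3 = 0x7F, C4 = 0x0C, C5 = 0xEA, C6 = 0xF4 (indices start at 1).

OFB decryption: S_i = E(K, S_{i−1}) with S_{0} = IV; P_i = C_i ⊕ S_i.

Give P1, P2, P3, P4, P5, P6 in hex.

P1 = 0x6D, P2 = 0x3F, P3 = 0xB6, P4 = 0x28, P5 = 0x95, P6 = 0x2E

P1: S = E(K, 0xB8) = 0x13; 0x7E ⊕ 0x13 = 0x6D.
P2: S = E(K, 0x13) = 0x6E; 0x51 ⊕ 0x6E = 0x3F.
P3: S = E(K, 0x6E) = 0xC9; 0x7F ⊕ 0xC9 = 0xB6.
P4: S = E(K, 0xC9) = 0x24; 0x0C ⊕ 0x24 = 0x28.
P5: S = E(K, 0x24) = 0x7F; 0xEA ⊕ 0x7F = 0x95.
P6: S = E(K, 0x7F) = 0xDA; 0xF4 ⊕ 0xDA = 0x2E.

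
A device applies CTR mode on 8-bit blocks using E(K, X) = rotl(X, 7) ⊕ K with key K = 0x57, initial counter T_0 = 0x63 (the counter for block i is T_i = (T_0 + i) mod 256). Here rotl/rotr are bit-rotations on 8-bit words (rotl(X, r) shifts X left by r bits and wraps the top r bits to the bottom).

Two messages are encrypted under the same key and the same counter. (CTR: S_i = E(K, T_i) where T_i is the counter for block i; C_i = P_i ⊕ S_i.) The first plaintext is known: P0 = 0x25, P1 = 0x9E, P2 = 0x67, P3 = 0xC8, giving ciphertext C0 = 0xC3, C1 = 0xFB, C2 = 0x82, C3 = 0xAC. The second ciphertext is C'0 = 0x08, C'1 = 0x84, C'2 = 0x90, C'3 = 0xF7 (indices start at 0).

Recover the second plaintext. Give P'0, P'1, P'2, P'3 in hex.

In CTR with a reused counter, both messages share the same keystream S_i, so C_i ⊕ C'_i = P_i ⊕ P'_i and thus P'_i = P_i ⊕ C_i ⊕ C'_i.
P'0: 0x25 ⊕ 0xC3 ⊕ 0x08 = 0xEE.
P'1: 0x9E ⊕ 0xFB ⊕ 0x84 = 0xE1.
P'2: 0x67 ⊕ 0x82 ⊕ 0x90 = 0x75.
P'3: 0xC8 ⊕ 0xAC ⊕ 0xF7 = 0x93.

P'0 = 0xEE, P'1 = 0xE1, P'2 = 0x75, P'3 = 0x93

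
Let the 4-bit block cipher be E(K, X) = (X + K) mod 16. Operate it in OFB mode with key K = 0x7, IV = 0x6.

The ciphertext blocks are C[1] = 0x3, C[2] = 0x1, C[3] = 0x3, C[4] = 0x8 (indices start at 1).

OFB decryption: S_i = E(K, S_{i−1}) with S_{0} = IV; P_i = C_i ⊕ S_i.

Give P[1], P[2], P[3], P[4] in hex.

P[1]: S = E(K, 0x6) = 0xD; 0x3 ⊕ 0xD = 0xE.
P[2]: S = E(K, 0xD) = 0x4; 0x1 ⊕ 0x4 = 0x5.
P[3]: S = E(K, 0x4) = 0xB; 0x3 ⊕ 0xB = 0x8.
P[4]: S = E(K, 0xB) = 0x2; 0x8 ⊕ 0x2 = 0xA.

P[1] = 0xE, P[2] = 0x5, P[3] = 0x8, P[4] = 0xA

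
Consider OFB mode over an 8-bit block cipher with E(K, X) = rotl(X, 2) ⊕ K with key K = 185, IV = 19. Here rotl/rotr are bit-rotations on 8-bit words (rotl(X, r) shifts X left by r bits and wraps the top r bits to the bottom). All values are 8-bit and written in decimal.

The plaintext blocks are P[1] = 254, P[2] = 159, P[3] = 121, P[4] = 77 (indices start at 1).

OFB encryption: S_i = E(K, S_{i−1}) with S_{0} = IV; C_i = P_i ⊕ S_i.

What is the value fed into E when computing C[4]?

C[1]: S = E(K, 19) = 245; 254 ⊕ 245 = 11.
C[2]: S = E(K, 245) = 110; 159 ⊕ 110 = 241.
C[3]: S = E(K, 110) = 0; 121 ⊕ 0 = 121.
C[4]: S = E(K, 0) = 185; 77 ⊕ 185 = 244.
So the input to E for block [4] is 0.

0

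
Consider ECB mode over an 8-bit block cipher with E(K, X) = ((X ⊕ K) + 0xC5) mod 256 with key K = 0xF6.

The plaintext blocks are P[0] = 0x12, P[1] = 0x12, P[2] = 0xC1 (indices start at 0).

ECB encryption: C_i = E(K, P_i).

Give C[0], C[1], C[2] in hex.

C[0]: E(K, 0x12) = 0xA9.
C[1]: E(K, 0x12) = 0xA9.
C[2]: E(K, 0xC1) = 0xFC.

C[0] = 0xA9, C[1] = 0xA9, C[2] = 0xFC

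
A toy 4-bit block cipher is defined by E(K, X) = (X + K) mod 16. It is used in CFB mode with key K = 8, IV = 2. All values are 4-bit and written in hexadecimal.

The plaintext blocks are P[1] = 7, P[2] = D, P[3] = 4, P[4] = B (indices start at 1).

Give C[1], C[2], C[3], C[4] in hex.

C[1] = D, C[2] = 8, C[3] = 4, C[4] = 7

CFB encryption: C_i = P_i ⊕ E(K, C_{i−1}), with C_{0} = IV.
C[1]: E(K, 2) = A; 7 ⊕ A = D.
C[2]: E(K, D) = 5; D ⊕ 5 = 8.
C[3]: E(K, 8) = 0; 4 ⊕ 0 = 4.
C[4]: E(K, 4) = C; B ⊕ C = 7.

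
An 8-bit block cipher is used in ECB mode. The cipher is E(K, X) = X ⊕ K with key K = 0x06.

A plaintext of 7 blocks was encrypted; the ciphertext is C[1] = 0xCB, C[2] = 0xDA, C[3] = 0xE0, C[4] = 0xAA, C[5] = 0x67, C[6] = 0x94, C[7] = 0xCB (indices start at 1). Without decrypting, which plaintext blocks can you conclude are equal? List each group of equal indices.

ECB encrypts each block independently with the same key, so equal ciphertext blocks imply equal plaintext blocks.
C[1] = C[7] = 0xCB, so P[1] = P[7].

P[1] = P[7]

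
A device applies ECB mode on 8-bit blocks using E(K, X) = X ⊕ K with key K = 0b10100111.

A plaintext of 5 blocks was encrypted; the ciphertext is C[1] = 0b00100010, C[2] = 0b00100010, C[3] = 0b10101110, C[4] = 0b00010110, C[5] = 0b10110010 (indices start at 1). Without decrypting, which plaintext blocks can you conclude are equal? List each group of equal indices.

P[1] = P[2]

ECB encrypts each block independently with the same key, so equal ciphertext blocks imply equal plaintext blocks.
C[1] = C[2] = 0b00100010, so P[1] = P[2].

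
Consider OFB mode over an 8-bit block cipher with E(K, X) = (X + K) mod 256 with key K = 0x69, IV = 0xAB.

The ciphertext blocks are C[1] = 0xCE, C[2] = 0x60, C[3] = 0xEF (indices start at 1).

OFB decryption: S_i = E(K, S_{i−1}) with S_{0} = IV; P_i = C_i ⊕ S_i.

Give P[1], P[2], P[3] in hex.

P[1]: S = E(K, 0xAB) = 0x14; 0xCE ⊕ 0x14 = 0xDA.
P[2]: S = E(K, 0x14) = 0x7D; 0x60 ⊕ 0x7D = 0x1D.
P[3]: S = E(K, 0x7D) = 0xE6; 0xEF ⊕ 0xE6 = 0x09.

P[1] = 0xDA, P[2] = 0x1D, P[3] = 0x09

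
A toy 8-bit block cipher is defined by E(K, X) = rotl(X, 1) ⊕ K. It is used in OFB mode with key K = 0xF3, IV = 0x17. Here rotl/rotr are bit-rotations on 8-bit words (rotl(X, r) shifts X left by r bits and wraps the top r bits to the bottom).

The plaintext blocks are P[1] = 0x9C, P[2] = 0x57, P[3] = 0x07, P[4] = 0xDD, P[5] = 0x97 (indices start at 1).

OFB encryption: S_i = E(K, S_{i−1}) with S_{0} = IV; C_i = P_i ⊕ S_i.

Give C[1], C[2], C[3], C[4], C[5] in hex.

C[1]: S = E(K, 0x17) = 0xDD; 0x9C ⊕ 0xDD = 0x41.
C[2]: S = E(K, 0xDD) = 0x48; 0x57 ⊕ 0x48 = 0x1F.
C[3]: S = E(K, 0x48) = 0x63; 0x07 ⊕ 0x63 = 0x64.
C[4]: S = E(K, 0x63) = 0x35; 0xDD ⊕ 0x35 = 0xE8.
C[5]: S = E(K, 0x35) = 0x99; 0x97 ⊕ 0x99 = 0x0E.

C[1] = 0x41, C[2] = 0x1F, C[3] = 0x64, C[4] = 0xE8, C[5] = 0x0E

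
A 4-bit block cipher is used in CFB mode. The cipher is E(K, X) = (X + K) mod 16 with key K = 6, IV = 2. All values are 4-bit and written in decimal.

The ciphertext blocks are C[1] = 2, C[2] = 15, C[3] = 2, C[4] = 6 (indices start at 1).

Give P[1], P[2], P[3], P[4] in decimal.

P[1] = 10, P[2] = 7, P[3] = 7, P[4] = 14

CFB decryption: P_i = C_i ⊕ E(K, C_{i−1}), with C_{0} = IV.
P[1]: E(K, 2) = 8; 2 ⊕ 8 = 10.
P[2]: E(K, 2) = 8; 15 ⊕ 8 = 7.
P[3]: E(K, 15) = 5; 2 ⊕ 5 = 7.
P[4]: E(K, 2) = 8; 6 ⊕ 8 = 14.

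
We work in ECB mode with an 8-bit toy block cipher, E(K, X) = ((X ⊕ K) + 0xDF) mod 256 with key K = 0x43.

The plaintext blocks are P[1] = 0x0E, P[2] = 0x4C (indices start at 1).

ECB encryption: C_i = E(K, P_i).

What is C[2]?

C[2]: E(K, 0x4C) = 0xEE.

C[2] = 0xEE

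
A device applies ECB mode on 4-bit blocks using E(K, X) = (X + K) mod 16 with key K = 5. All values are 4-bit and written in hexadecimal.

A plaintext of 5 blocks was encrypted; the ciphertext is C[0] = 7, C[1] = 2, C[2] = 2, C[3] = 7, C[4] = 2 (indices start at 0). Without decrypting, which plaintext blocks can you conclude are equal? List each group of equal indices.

ECB encrypts each block independently with the same key, so equal ciphertext blocks imply equal plaintext blocks.
C[0] = C[3] = 7, so P[0] = P[3].
C[1] = C[2] = C[4] = 2, so P[1] = P[2] = P[4].

P[0] = P[3]; P[1] = P[2] = P[4]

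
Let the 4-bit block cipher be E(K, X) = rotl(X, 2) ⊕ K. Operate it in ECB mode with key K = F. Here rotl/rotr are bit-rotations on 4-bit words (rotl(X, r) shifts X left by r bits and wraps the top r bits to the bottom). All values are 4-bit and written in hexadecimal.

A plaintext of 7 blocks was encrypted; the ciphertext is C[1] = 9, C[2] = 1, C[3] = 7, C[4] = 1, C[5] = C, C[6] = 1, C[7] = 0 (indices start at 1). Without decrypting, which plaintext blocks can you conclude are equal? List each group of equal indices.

P[2] = P[4] = P[6]

ECB encrypts each block independently with the same key, so equal ciphertext blocks imply equal plaintext blocks.
C[2] = C[4] = C[6] = 1, so P[2] = P[4] = P[6].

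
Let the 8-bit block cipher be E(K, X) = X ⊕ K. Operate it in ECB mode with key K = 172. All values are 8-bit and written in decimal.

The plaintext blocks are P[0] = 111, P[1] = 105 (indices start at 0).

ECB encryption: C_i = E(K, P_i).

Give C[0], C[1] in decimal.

C[0]: E(K, 111) = 195.
C[1]: E(K, 105) = 197.

C[0] = 195, C[1] = 197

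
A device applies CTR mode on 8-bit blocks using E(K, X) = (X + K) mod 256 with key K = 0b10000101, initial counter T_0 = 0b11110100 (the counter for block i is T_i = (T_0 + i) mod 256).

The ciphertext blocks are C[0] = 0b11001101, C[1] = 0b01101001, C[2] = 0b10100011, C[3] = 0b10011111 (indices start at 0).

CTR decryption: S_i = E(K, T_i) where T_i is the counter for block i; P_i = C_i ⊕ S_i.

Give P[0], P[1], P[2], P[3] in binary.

P[0]: T = 0b11110100, S = E(K, T) = 0b01111001; 0b11001101 ⊕ 0b01111001 = 0b10110100.
P[1]: T = 0b11110101, S = E(K, T) = 0b01111010; 0b01101001 ⊕ 0b01111010 = 0b00010011.
P[2]: T = 0b11110110, S = E(K, T) = 0b01111011; 0b10100011 ⊕ 0b01111011 = 0b11011000.
P[3]: T = 0b11110111, S = E(K, T) = 0b01111100; 0b10011111 ⊕ 0b01111100 = 0b11100011.

P[0] = 0b10110100, P[1] = 0b00010011, P[2] = 0b11011000, P[3] = 0b11100011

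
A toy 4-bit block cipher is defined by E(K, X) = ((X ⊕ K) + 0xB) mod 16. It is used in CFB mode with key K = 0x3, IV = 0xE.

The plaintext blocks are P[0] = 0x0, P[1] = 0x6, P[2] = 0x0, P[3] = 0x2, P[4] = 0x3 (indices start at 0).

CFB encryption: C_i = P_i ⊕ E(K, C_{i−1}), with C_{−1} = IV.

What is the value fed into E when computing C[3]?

C[0]: E(K, 0xE) = 0x8; 0x0 ⊕ 0x8 = 0x8.
C[1]: E(K, 0x8) = 0x6; 0x6 ⊕ 0x6 = 0x0.
C[2]: E(K, 0x0) = 0xE; 0x0 ⊕ 0xE = 0xE.
C[3]: E(K, 0xE) = 0x8; 0x2 ⊕ 0x8 = 0xA.
So the input to E for block [3] is 0xE.

0xE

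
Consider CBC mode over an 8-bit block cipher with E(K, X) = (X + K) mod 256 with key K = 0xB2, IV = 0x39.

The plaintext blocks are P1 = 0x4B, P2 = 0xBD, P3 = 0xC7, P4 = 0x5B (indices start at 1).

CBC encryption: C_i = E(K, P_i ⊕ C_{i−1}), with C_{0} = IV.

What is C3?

C1: P1 ⊕ 0x39 = 0x72; E(K, 0x72) = 0x24.
C2: P2 ⊕ 0x24 = 0x99; E(K, 0x99) = 0x4B.
C3: P3 ⊕ 0x4B = 0x8C; E(K, 0x8C) = 0x3E.

C3 = 0x3E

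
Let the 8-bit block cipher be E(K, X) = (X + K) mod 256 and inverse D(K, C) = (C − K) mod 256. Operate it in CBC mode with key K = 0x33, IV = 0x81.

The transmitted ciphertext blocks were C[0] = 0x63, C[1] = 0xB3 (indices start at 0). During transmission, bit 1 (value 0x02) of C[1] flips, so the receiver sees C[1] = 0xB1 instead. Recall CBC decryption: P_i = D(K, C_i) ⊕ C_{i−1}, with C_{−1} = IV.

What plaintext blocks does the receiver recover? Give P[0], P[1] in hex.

Only C[1] changed, to 0xB1. In CBC, a change in C_i garbles P_i and flips the same bit in P_{i+1}. Decrypting the received ciphertext:
P[0]: D(K, 0x63) = 0x30; 0x30 ⊕ 0x81 = 0xB1.
P[1]: D(K, 0xB1) = 0x7E; 0x7E ⊕ 0x63 = 0x1D.
Blocks that differ from the original plaintext: P[1].

P[0] = 0xB1, P[1] = 0x1D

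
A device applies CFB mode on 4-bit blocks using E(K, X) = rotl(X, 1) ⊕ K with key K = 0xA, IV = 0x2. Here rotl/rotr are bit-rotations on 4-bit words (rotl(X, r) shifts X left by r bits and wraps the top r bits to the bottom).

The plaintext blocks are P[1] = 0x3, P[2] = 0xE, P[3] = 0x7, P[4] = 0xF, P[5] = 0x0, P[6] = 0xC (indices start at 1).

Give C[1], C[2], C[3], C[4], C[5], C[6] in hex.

C[1] = 0xD, C[2] = 0xF, C[3] = 0x2, C[4] = 0x1, C[5] = 0x8, C[6] = 0x7

CFB encryption: C_i = P_i ⊕ E(K, C_{i−1}), with C_{0} = IV.
C[1]: E(K, 0x2) = 0xE; 0x3 ⊕ 0xE = 0xD.
C[2]: E(K, 0xD) = 0x1; 0xE ⊕ 0x1 = 0xF.
C[3]: E(K, 0xF) = 0x5; 0x7 ⊕ 0x5 = 0x2.
C[4]: E(K, 0x2) = 0xE; 0xF ⊕ 0xE = 0x1.
C[5]: E(K, 0x1) = 0x8; 0x0 ⊕ 0x8 = 0x8.
C[6]: E(K, 0x8) = 0xB; 0xC ⊕ 0xB = 0x7.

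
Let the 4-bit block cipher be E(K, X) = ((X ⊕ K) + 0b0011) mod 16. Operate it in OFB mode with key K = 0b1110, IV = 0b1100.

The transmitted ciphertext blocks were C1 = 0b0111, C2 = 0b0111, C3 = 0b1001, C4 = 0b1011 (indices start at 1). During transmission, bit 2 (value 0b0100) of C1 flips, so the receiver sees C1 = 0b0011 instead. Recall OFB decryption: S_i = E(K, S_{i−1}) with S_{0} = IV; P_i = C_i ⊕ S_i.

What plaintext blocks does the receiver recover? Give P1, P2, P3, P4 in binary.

Only C1 changed, to 0b0011. In OFB, a change in C_i flips the same bit in P_i only; the keystream is unaffected. Decrypting the received ciphertext:
P1: S = E(K, 0b1100) = 0b0101; 0b0011 ⊕ 0b0101 = 0b0110.
P2: S = E(K, 0b0101) = 0b1110; 0b0111 ⊕ 0b1110 = 0b1001.
P3: S = E(K, 0b1110) = 0b0011; 0b1001 ⊕ 0b0011 = 0b1010.
P4: S = E(K, 0b0011) = 0b0000; 0b1011 ⊕ 0b0000 = 0b1011.
Blocks that differ from the original plaintext: P1.

P1 = 0b0110, P2 = 0b1001, P3 = 0b1010, P4 = 0b1011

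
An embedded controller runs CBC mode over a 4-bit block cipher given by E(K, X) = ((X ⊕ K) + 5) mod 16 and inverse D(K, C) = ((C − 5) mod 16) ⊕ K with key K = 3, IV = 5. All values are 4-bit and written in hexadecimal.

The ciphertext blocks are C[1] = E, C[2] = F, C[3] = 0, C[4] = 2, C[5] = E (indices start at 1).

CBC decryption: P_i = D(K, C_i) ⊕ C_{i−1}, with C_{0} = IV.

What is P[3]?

P[3] = 7

P[3]: D(K, 0) = 8; 8 ⊕ F = 7.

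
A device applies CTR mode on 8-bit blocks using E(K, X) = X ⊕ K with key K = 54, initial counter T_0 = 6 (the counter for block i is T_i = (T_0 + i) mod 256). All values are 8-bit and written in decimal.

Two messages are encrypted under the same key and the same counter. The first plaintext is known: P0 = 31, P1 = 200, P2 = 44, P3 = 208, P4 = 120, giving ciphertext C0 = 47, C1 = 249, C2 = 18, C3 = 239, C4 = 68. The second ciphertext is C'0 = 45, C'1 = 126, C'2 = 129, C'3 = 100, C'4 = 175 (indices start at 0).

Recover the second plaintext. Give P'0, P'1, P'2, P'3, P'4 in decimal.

In CTR with a reused counter, both messages share the same keystream S_i, so C_i ⊕ C'_i = P_i ⊕ P'_i and thus P'_i = P_i ⊕ C_i ⊕ C'_i.
P'0: 31 ⊕ 47 ⊕ 45 = 29.
P'1: 200 ⊕ 249 ⊕ 126 = 79.
P'2: 44 ⊕ 18 ⊕ 129 = 191.
P'3: 208 ⊕ 239 ⊕ 100 = 91.
P'4: 120 ⊕ 68 ⊕ 175 = 147.

P'0 = 29, P'1 = 79, P'2 = 191, P'3 = 91, P'4 = 147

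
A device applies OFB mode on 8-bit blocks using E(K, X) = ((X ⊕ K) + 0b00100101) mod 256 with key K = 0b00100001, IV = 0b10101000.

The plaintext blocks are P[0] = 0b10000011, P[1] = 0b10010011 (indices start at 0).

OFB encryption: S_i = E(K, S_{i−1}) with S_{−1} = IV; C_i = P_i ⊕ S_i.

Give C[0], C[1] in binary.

C[0] = 0b00101101, C[1] = 0b00100111

C[0]: S = E(K, 0b10101000) = 0b10101110; 0b10000011 ⊕ 0b10101110 = 0b00101101.
C[1]: S = E(K, 0b10101110) = 0b10110100; 0b10010011 ⊕ 0b10110100 = 0b00100111.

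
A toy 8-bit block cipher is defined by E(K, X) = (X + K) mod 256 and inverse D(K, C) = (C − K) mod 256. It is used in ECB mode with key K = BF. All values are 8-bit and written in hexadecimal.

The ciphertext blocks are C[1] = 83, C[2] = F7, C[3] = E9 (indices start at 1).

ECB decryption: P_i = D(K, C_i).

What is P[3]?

P[3]: D(K, E9) = 2A.

P[3] = 2A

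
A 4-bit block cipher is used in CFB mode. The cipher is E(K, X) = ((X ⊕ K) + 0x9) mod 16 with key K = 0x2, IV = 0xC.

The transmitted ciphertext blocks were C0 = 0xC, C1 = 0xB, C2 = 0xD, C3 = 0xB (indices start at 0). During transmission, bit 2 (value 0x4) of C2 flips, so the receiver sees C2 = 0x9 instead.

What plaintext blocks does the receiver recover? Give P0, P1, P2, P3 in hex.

CFB decryption: P_i = C_i ⊕ E(K, C_{i−1}), with C_{−1} = IV.
Only C2 changed, to 0x9. In CFB, a change in C_i flips the same bit in P_i and garbles P_{i+1}. Decrypting the received ciphertext:
P0: E(K, 0xC) = 0x7; 0xC ⊕ 0x7 = 0xB.
P1: E(K, 0xC) = 0x7; 0xB ⊕ 0x7 = 0xC.
P2: E(K, 0xB) = 0x2; 0x9 ⊕ 0x2 = 0xB.
P3: E(K, 0x9) = 0x4; 0xB ⊕ 0x4 = 0xF.
Blocks that differ from the original plaintext: P2, P3.

P0 = 0xB, P1 = 0xC, P2 = 0xB, P3 = 0xF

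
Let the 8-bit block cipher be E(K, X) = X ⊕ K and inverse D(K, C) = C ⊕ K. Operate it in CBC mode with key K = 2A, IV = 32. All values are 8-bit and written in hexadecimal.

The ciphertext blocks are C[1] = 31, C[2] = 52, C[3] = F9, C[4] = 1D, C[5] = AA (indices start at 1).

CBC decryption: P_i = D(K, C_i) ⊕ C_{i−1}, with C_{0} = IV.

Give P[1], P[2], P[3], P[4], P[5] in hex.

P[1] = 29, P[2] = 49, P[3] = 81, P[4] = CE, P[5] = 9D

P[1]: D(K, 31) = 1B; 1B ⊕ 32 = 29.
P[2]: D(K, 52) = 78; 78 ⊕ 31 = 49.
P[3]: D(K, F9) = D3; D3 ⊕ 52 = 81.
P[4]: D(K, 1D) = 37; 37 ⊕ F9 = CE.
P[5]: D(K, AA) = 80; 80 ⊕ 1D = 9D.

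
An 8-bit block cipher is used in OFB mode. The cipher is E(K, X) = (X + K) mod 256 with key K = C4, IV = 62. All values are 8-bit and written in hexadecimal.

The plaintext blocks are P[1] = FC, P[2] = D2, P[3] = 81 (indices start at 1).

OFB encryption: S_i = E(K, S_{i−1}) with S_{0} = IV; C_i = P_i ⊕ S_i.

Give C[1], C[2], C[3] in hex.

C[1]: S = E(K, 62) = 26; FC ⊕ 26 = DA.
C[2]: S = E(K, 26) = EA; D2 ⊕ EA = 38.
C[3]: S = E(K, EA) = AE; 81 ⊕ AE = 2F.

C[1] = DA, C[2] = 38, C[3] = 2F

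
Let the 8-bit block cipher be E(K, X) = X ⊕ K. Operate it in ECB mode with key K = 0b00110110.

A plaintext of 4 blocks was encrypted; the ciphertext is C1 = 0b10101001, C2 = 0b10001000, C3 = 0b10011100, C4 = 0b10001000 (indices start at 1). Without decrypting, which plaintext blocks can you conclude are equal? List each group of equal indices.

ECB encrypts each block independently with the same key, so equal ciphertext blocks imply equal plaintext blocks.
C2 = C4 = 0b10001000, so P2 = P4.

P2 = P4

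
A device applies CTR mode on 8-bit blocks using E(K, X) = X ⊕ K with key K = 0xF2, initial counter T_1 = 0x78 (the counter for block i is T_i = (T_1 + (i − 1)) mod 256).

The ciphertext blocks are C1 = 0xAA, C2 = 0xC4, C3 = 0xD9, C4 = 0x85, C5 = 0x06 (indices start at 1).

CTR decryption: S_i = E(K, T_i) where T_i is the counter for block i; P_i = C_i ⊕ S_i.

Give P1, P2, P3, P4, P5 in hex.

P1: T = 0x78, S = E(K, T) = 0x8A; 0xAA ⊕ 0x8A = 0x20.
P2: T = 0x79, S = E(K, T) = 0x8B; 0xC4 ⊕ 0x8B = 0x4F.
P3: T = 0x7A, S = E(K, T) = 0x88; 0xD9 ⊕ 0x88 = 0x51.
P4: T = 0x7B, S = E(K, T) = 0x89; 0x85 ⊕ 0x89 = 0x0C.
P5: T = 0x7C, S = E(K, T) = 0x8E; 0x06 ⊕ 0x8E = 0x88.

P1 = 0x20, P2 = 0x4F, P3 = 0x51, P4 = 0x0C, P5 = 0x88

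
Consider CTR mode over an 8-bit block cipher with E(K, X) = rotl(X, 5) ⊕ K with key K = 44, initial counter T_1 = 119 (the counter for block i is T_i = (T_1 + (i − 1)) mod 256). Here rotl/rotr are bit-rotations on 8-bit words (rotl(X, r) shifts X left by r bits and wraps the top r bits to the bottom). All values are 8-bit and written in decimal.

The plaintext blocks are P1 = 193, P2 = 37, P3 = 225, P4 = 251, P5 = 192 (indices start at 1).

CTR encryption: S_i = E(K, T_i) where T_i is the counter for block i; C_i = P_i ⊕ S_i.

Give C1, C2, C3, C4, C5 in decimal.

C1 = 3, C2 = 6, C3 = 226, C4 = 152, C5 = 131

C1: T = 119, S = E(K, T) = 194; 193 ⊕ 194 = 3.
C2: T = 120, S = E(K, T) = 35; 37 ⊕ 35 = 6.
C3: T = 121, S = E(K, T) = 3; 225 ⊕ 3 = 226.
C4: T = 122, S = E(K, T) = 99; 251 ⊕ 99 = 152.
C5: T = 123, S = E(K, T) = 67; 192 ⊕ 67 = 131.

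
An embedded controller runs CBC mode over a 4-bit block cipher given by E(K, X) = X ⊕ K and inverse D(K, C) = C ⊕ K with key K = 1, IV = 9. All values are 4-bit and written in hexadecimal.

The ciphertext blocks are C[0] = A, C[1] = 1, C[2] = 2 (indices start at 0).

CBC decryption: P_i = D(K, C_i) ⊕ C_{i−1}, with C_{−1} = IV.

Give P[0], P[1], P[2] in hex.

P[0] = 2, P[1] = A, P[2] = 2

P[0]: D(K, A) = B; B ⊕ 9 = 2.
P[1]: D(K, 1) = 0; 0 ⊕ A = A.
P[2]: D(K, 2) = 3; 3 ⊕ 1 = 2.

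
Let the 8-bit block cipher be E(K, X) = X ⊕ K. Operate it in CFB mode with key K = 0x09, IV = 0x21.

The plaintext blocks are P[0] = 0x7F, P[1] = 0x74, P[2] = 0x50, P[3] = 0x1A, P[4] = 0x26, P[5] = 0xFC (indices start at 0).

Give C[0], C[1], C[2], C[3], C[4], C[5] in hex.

CFB encryption: C_i = P_i ⊕ E(K, C_{i−1}), with C_{−1} = IV.
C[0]: E(K, 0x21) = 0x28; 0x7F ⊕ 0x28 = 0x57.
C[1]: E(K, 0x57) = 0x5E; 0x74 ⊕ 0x5E = 0x2A.
C[2]: E(K, 0x2A) = 0x23; 0x50 ⊕ 0x23 = 0x73.
C[3]: E(K, 0x73) = 0x7A; 0x1A ⊕ 0x7A = 0x60.
C[4]: E(K, 0x60) = 0x69; 0x26 ⊕ 0x69 = 0x4F.
C[5]: E(K, 0x4F) = 0x46; 0xFC ⊕ 0x46 = 0xBA.

C[0] = 0x57, C[1] = 0x2A, C[2] = 0x73, C[3] = 0x60, C[4] = 0x4F, C[5] = 0xBA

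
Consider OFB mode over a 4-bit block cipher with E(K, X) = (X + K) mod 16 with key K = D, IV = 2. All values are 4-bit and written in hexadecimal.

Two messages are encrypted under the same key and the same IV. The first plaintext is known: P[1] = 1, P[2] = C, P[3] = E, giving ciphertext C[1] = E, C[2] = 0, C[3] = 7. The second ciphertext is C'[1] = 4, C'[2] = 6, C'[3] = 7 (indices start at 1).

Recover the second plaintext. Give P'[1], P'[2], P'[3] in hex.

In OFB with a reused IV, both messages share the same keystream S_i, so C_i ⊕ C'_i = P_i ⊕ P'_i and thus P'_i = P_i ⊕ C_i ⊕ C'_i.
P'[1]: 1 ⊕ E ⊕ 4 = B.
P'[2]: C ⊕ 0 ⊕ 6 = A.
P'[3]: E ⊕ 7 ⊕ 7 = E.

P'[1] = B, P'[2] = A, P'[3] = E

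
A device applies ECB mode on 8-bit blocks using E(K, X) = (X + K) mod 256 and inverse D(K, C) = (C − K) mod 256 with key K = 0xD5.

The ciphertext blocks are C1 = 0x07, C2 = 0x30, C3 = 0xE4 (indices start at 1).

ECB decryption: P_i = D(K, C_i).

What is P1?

P1: D(K, 0x07) = 0x32.

P1 = 0x32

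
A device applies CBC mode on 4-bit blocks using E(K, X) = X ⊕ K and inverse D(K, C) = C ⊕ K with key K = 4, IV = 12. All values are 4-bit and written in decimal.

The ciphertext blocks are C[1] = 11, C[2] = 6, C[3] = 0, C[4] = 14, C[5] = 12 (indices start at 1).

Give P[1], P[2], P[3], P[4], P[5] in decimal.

P[1] = 3, P[2] = 9, P[3] = 2, P[4] = 10, P[5] = 6

CBC decryption: P_i = D(K, C_i) ⊕ C_{i−1}, with C_{0} = IV.
P[1]: D(K, 11) = 15; 15 ⊕ 12 = 3.
P[2]: D(K, 6) = 2; 2 ⊕ 11 = 9.
P[3]: D(K, 0) = 4; 4 ⊕ 6 = 2.
P[4]: D(K, 14) = 10; 10 ⊕ 0 = 10.
P[5]: D(K, 12) = 8; 8 ⊕ 14 = 6.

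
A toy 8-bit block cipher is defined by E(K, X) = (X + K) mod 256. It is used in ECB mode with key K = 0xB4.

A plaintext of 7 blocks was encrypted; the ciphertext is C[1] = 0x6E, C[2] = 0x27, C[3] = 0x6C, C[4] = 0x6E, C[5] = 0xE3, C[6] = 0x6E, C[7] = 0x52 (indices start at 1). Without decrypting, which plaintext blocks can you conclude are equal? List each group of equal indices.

ECB encrypts each block independently with the same key, so equal ciphertext blocks imply equal plaintext blocks.
C[1] = C[4] = C[6] = 0x6E, so P[1] = P[4] = P[6].

P[1] = P[4] = P[6]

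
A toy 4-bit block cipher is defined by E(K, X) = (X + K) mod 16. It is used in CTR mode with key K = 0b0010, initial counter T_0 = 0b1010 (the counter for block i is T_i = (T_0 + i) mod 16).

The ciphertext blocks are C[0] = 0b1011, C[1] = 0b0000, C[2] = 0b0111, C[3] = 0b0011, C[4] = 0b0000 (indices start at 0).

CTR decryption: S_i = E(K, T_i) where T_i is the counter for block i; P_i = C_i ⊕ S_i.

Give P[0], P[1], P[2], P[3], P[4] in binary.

P[0] = 0b0111, P[1] = 0b1101, P[2] = 0b1001, P[3] = 0b1100, P[4] = 0b0000

P[0]: T = 0b1010, S = E(K, T) = 0b1100; 0b1011 ⊕ 0b1100 = 0b0111.
P[1]: T = 0b1011, S = E(K, T) = 0b1101; 0b0000 ⊕ 0b1101 = 0b1101.
P[2]: T = 0b1100, S = E(K, T) = 0b1110; 0b0111 ⊕ 0b1110 = 0b1001.
P[3]: T = 0b1101, S = E(K, T) = 0b1111; 0b0011 ⊕ 0b1111 = 0b1100.
P[4]: T = 0b1110, S = E(K, T) = 0b0000; 0b0000 ⊕ 0b0000 = 0b0000.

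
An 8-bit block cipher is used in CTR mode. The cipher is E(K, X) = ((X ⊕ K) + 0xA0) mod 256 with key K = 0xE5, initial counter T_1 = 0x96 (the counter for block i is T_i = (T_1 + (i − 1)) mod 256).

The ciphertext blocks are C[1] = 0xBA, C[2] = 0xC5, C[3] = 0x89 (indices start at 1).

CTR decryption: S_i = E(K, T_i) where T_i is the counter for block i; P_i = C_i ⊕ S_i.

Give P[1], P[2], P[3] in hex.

P[1]: T = 0x96, S = E(K, T) = 0x13; 0xBA ⊕ 0x13 = 0xA9.
P[2]: T = 0x97, S = E(K, T) = 0x12; 0xC5 ⊕ 0x12 = 0xD7.
P[3]: T = 0x98, S = E(K, T) = 0x1D; 0x89 ⊕ 0x1D = 0x94.

P[1] = 0xA9, P[2] = 0xD7, P[3] = 0x94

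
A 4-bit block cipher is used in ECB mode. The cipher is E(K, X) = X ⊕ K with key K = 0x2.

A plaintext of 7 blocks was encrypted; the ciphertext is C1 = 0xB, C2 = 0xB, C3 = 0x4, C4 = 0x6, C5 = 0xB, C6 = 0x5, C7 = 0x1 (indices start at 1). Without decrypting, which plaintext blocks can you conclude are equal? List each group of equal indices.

P1 = P2 = P5

ECB encrypts each block independently with the same key, so equal ciphertext blocks imply equal plaintext blocks.
C1 = C2 = C5 = 0xB, so P1 = P2 = P5.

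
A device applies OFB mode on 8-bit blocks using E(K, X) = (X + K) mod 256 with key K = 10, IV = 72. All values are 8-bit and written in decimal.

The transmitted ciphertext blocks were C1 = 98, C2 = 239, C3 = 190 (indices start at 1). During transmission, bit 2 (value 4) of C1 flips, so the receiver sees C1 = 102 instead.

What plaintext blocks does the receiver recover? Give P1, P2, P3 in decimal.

OFB decryption: S_i = E(K, S_{i−1}) with S_{0} = IV; P_i = C_i ⊕ S_i.
Only C1 changed, to 102. In OFB, a change in C_i flips the same bit in P_i only; the keystream is unaffected. Decrypting the received ciphertext:
P1: S = E(K, 72) = 82; 102 ⊕ 82 = 52.
P2: S = E(K, 82) = 92; 239 ⊕ 92 = 179.
P3: S = E(K, 92) = 102; 190 ⊕ 102 = 216.
Blocks that differ from the original plaintext: P1.

P1 = 52, P2 = 179, P3 = 216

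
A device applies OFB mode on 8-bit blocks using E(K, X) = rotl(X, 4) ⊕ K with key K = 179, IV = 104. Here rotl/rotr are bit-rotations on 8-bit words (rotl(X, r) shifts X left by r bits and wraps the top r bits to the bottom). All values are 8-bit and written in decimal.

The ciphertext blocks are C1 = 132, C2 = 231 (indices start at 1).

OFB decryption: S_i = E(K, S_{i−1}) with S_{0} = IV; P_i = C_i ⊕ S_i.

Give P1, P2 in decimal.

P1: S = E(K, 104) = 53; 132 ⊕ 53 = 177.
P2: S = E(K, 53) = 224; 231 ⊕ 224 = 7.

P1 = 177, P2 = 7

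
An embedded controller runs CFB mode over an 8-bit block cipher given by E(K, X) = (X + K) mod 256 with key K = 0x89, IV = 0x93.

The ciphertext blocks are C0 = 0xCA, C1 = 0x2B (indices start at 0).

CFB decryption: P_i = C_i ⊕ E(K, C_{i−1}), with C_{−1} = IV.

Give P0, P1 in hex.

P0: E(K, 0x93) = 0x1C; 0xCA ⊕ 0x1C = 0xD6.
P1: E(K, 0xCA) = 0x53; 0x2B ⊕ 0x53 = 0x78.

P0 = 0xD6, P1 = 0x78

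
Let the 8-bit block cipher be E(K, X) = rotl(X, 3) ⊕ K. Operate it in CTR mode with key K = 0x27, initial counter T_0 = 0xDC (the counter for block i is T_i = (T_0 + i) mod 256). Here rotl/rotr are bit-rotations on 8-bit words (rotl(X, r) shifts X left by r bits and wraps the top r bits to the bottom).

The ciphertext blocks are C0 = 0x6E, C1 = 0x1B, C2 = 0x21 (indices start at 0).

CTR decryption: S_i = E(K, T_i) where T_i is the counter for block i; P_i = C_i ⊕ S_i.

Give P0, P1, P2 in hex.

P0: T = 0xDC, S = E(K, T) = 0xC1; 0x6E ⊕ 0xC1 = 0xAF.
P1: T = 0xDD, S = E(K, T) = 0xC9; 0x1B ⊕ 0xC9 = 0xD2.
P2: T = 0xDE, S = E(K, T) = 0xD1; 0x21 ⊕ 0xD1 = 0xF0.

P0 = 0xAF, P1 = 0xD2, P2 = 0xF0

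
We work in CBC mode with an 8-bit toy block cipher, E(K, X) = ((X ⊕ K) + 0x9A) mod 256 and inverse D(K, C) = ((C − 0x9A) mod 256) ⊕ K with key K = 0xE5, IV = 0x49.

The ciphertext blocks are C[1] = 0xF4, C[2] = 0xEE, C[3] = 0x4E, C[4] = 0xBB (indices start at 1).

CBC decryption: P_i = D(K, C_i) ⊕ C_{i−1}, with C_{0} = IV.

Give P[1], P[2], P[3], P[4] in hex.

P[1]: D(K, 0xF4) = 0xBF; 0xBF ⊕ 0x49 = 0xF6.
P[2]: D(K, 0xEE) = 0xB1; 0xB1 ⊕ 0xF4 = 0x45.
P[3]: D(K, 0x4E) = 0x51; 0x51 ⊕ 0xEE = 0xBF.
P[4]: D(K, 0xBB) = 0xC4; 0xC4 ⊕ 0x4E = 0x8A.

P[1] = 0xF6, P[2] = 0x45, P[3] = 0xBF, P[4] = 0x8A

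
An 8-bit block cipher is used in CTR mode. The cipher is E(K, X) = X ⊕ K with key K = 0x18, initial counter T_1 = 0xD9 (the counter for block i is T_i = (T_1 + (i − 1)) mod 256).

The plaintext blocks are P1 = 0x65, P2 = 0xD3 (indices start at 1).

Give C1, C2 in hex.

C1 = 0xA4, C2 = 0x11

CTR encryption: S_i = E(K, T_i) where T_i is the counter for block i; C_i = P_i ⊕ S_i.
C1: T = 0xD9, S = E(K, T) = 0xC1; 0x65 ⊕ 0xC1 = 0xA4.
C2: T = 0xDA, S = E(K, T) = 0xC2; 0xD3 ⊕ 0xC2 = 0x11.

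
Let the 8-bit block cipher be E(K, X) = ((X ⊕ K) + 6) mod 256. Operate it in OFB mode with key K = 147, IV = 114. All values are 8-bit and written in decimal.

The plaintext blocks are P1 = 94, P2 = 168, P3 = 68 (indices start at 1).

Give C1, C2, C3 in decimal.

C1 = 185, C2 = 210, C3 = 171

OFB encryption: S_i = E(K, S_{i−1}) with S_{0} = IV; C_i = P_i ⊕ S_i.
C1: S = E(K, 114) = 231; 94 ⊕ 231 = 185.
C2: S = E(K, 231) = 122; 168 ⊕ 122 = 210.
C3: S = E(K, 122) = 239; 68 ⊕ 239 = 171.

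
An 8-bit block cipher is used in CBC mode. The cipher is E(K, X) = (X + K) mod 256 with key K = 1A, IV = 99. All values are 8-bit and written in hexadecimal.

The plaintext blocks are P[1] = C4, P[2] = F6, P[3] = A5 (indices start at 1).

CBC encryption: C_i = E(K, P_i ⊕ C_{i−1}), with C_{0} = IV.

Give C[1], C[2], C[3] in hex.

C[1] = 77, C[2] = 9B, C[3] = 58

C[1]: P[1] ⊕ 99 = 5D; E(K, 5D) = 77.
C[2]: P[2] ⊕ 77 = 81; E(K, 81) = 9B.
C[3]: P[3] ⊕ 9B = 3E; E(K, 3E) = 58.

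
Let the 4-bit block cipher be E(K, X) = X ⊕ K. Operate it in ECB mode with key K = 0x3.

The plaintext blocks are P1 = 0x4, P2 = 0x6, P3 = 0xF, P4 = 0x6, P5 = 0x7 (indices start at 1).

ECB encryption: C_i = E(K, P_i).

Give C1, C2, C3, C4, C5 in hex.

C1 = 0x7, C2 = 0x5, C3 = 0xC, C4 = 0x5, C5 = 0x4

C1: E(K, 0x4) = 0x7.
C2: E(K, 0x6) = 0x5.
C3: E(K, 0xF) = 0xC.
C4: E(K, 0x6) = 0x5.
C5: E(K, 0x7) = 0x4.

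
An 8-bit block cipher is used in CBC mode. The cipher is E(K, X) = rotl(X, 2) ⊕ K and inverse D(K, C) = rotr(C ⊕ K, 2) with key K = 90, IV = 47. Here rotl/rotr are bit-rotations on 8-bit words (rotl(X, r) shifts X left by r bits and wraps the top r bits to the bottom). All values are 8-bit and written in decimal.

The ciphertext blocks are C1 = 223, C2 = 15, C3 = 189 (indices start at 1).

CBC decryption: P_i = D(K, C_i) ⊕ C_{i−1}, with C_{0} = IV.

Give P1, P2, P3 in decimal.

P1 = 78, P2 = 138, P3 = 246

P1: D(K, 223) = 97; 97 ⊕ 47 = 78.
P2: D(K, 15) = 85; 85 ⊕ 223 = 138.
P3: D(K, 189) = 249; 249 ⊕ 15 = 246.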